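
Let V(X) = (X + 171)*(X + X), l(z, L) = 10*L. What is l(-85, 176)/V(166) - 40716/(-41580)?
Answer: 10714467/10768835 ≈ 0.99495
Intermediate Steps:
V(X) = 2*X*(171 + X) (V(X) = (171 + X)*(2*X) = 2*X*(171 + X))
l(-85, 176)/V(166) - 40716/(-41580) = (10*176)/((2*166*(171 + 166))) - 40716/(-41580) = 1760/((2*166*337)) - 40716*(-1/41580) = 1760/111884 + 377/385 = 1760*(1/111884) + 377/385 = 440/27971 + 377/385 = 10714467/10768835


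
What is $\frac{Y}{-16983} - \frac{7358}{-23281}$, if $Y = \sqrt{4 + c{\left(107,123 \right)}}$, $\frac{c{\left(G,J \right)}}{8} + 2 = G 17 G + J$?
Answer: $\frac{7358}{23281} - \frac{2 \sqrt{389509}}{16983} \approx 0.24255$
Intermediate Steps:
$c{\left(G,J \right)} = -16 + 8 J + 136 G^{2}$ ($c{\left(G,J \right)} = -16 + 8 \left(G 17 G + J\right) = -16 + 8 \left(17 G G + J\right) = -16 + 8 \left(17 G^{2} + J\right) = -16 + 8 \left(J + 17 G^{2}\right) = -16 + \left(8 J + 136 G^{2}\right) = -16 + 8 J + 136 G^{2}$)
$Y = 2 \sqrt{389509}$ ($Y = \sqrt{4 + \left(-16 + 8 \cdot 123 + 136 \cdot 107^{2}\right)} = \sqrt{4 + \left(-16 + 984 + 136 \cdot 11449\right)} = \sqrt{4 + \left(-16 + 984 + 1557064\right)} = \sqrt{4 + 1558032} = \sqrt{1558036} = 2 \sqrt{389509} \approx 1248.2$)
$\frac{Y}{-16983} - \frac{7358}{-23281} = \frac{2 \sqrt{389509}}{-16983} - \frac{7358}{-23281} = 2 \sqrt{389509} \left(- \frac{1}{16983}\right) - - \frac{7358}{23281} = - \frac{2 \sqrt{389509}}{16983} + \frac{7358}{23281} = \frac{7358}{23281} - \frac{2 \sqrt{389509}}{16983}$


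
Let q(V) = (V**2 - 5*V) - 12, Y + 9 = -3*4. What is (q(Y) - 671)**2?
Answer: 18769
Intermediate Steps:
Y = -21 (Y = -9 - 3*4 = -9 - 12 = -21)
q(V) = -12 + V**2 - 5*V
(q(Y) - 671)**2 = ((-12 + (-21)**2 - 5*(-21)) - 671)**2 = ((-12 + 441 + 105) - 671)**2 = (534 - 671)**2 = (-137)**2 = 18769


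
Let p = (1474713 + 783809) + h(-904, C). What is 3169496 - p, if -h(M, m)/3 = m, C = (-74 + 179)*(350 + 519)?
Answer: 1184709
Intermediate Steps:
C = 91245 (C = 105*869 = 91245)
h(M, m) = -3*m
p = 1984787 (p = (1474713 + 783809) - 3*91245 = 2258522 - 273735 = 1984787)
3169496 - p = 3169496 - 1*1984787 = 3169496 - 1984787 = 1184709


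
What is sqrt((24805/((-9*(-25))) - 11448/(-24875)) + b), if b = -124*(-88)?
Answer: sqrt(2455369466965)/14925 ≈ 104.99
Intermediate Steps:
b = 10912
sqrt((24805/((-9*(-25))) - 11448/(-24875)) + b) = sqrt((24805/((-9*(-25))) - 11448/(-24875)) + 10912) = sqrt((24805/225 - 11448*(-1/24875)) + 10912) = sqrt((24805*(1/225) + 11448/24875) + 10912) = sqrt((4961/45 + 11448/24875) + 10912) = sqrt(24784007/223875 + 10912) = sqrt(2467708007/223875) = sqrt(2455369466965)/14925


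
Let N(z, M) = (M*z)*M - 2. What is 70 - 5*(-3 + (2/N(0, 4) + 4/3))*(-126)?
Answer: -1610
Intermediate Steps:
N(z, M) = -2 + z*M**2 (N(z, M) = z*M**2 - 2 = -2 + z*M**2)
70 - 5*(-3 + (2/N(0, 4) + 4/3))*(-126) = 70 - 5*(-3 + (2/(-2 + 0*4**2) + 4/3))*(-126) = 70 - 5*(-3 + (2/(-2 + 0*16) + 4*(1/3)))*(-126) = 70 - 5*(-3 + (2/(-2 + 0) + 4/3))*(-126) = 70 - 5*(-3 + (2/(-2) + 4/3))*(-126) = 70 - 5*(-3 + (2*(-1/2) + 4/3))*(-126) = 70 - 5*(-3 + (-1 + 4/3))*(-126) = 70 - 5*(-3 + 1/3)*(-126) = 70 - 5*(-8/3)*(-126) = 70 + (40/3)*(-126) = 70 - 1680 = -1610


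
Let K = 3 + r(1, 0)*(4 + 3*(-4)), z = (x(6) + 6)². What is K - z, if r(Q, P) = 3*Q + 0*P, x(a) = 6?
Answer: -165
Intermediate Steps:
r(Q, P) = 3*Q (r(Q, P) = 3*Q + 0 = 3*Q)
z = 144 (z = (6 + 6)² = 12² = 144)
K = -21 (K = 3 + (3*1)*(4 + 3*(-4)) = 3 + 3*(4 - 12) = 3 + 3*(-8) = 3 - 24 = -21)
K - z = -21 - 1*144 = -21 - 144 = -165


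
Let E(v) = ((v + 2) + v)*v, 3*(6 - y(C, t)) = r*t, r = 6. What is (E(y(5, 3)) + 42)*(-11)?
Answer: -462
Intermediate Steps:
y(C, t) = 6 - 2*t
E(v) = v*(2 + 2*v) (E(v) = ((2 + v) + v)*v = (2 + 2*v)*v = v*(2 + 2*v))
(E(y(5, 3)) + 42)*(-11) = (2*(6 - 2*3)*(1 + (6 - 2*3)) + 42)*(-11) = (2*(6 - 6)*(1 + (6 - 6)) + 42)*(-11) = (2*0*(1 + 0) + 42)*(-11) = (2*0*1 + 42)*(-11) = (0 + 42)*(-11) = 42*(-11) = -462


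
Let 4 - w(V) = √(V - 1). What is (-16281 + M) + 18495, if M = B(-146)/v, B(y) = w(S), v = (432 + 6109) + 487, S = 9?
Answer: 3889999/1757 - √2/3514 ≈ 2214.0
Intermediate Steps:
v = 7028 (v = 6541 + 487 = 7028)
w(V) = 4 - √(-1 + V) (w(V) = 4 - √(V - 1) = 4 - √(-1 + V))
B(y) = 4 - 2*√2 (B(y) = 4 - √(-1 + 9) = 4 - √8 = 4 - 2*√2)
M = 1/1757 - √2/3514 (M = (4 - 2*√2)/7028 = (4 - 2*√2)*(1/7028) = 1/1757 - √2/3514 ≈ 0.00016670)
(-16281 + M) + 18495 = (-16281 + (1/1757 - √2/3514)) + 18495 = (-28605716/1757 - √2/3514) + 18495 = 3889999/1757 - √2/3514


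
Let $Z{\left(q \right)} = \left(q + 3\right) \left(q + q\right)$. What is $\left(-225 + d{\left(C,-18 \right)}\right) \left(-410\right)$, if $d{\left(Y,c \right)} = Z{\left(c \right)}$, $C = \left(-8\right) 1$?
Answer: $-129150$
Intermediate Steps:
$Z{\left(q \right)} = 2 q \left(3 + q\right)$ ($Z{\left(q \right)} = \left(3 + q\right) 2 q = 2 q \left(3 + q\right)$)
$C = -8$
$d{\left(Y,c \right)} = 2 c \left(3 + c\right)$
$\left(-225 + d{\left(C,-18 \right)}\right) \left(-410\right) = \left(-225 + 2 \left(-18\right) \left(3 - 18\right)\right) \left(-410\right) = \left(-225 + 2 \left(-18\right) \left(-15\right)\right) \left(-410\right) = \left(-225 + 540\right) \left(-410\right) = 315 \left(-410\right) = -129150$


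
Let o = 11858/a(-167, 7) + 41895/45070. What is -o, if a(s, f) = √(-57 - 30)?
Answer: -8379/9014 + 11858*I*√87/87 ≈ -0.92955 + 1271.3*I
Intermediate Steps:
a(s, f) = I*√87 (a(s, f) = √(-87) = I*√87)
o = 8379/9014 - 11858*I*√87/87 (o = 11858/((I*√87)) + 41895/45070 = 11858*(-I*√87/87) + 41895*(1/45070) = -11858*I*√87/87 + 8379/9014 = 8379/9014 - 11858*I*√87/87 ≈ 0.92955 - 1271.3*I)
-o = -(8379/9014 - 11858*I*√87/87) = -8379/9014 + 11858*I*√87/87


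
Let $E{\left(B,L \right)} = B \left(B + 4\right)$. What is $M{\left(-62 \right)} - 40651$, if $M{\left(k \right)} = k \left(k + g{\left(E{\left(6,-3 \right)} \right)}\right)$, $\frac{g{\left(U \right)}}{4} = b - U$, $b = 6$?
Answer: $-23415$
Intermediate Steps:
$E{\left(B,L \right)} = B \left(4 + B\right)$
$g{\left(U \right)} = 24 - 4 U$ ($g{\left(U \right)} = 4 \left(6 - U\right) = 24 - 4 U$)
$M{\left(k \right)} = k \left(-216 + k\right)$ ($M{\left(k \right)} = k \left(k + \left(24 - 4 \cdot 6 \left(4 + 6\right)\right)\right) = k \left(k + \left(24 - 4 \cdot 6 \cdot 10\right)\right) = k \left(k + \left(24 - 240\right)\right) = k \left(k - 216\right) = k \left(-216 + k\right)$)
$M{\left(-62 \right)} - 40651 = - 62 \left(-216 - 62\right) - 40651 = \left(-62\right) \left(-278\right) - 40651 = 17236 - 40651 = -23415$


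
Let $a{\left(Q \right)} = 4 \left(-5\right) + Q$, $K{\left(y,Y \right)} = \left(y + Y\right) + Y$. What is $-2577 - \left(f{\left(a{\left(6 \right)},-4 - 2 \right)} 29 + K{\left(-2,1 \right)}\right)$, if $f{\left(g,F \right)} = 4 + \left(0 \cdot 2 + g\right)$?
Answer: $-2287$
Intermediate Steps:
$K{\left(y,Y \right)} = y + 2 Y$ ($K{\left(y,Y \right)} = \left(Y + y\right) + Y = y + 2 Y$)
$a{\left(Q \right)} = -20 + Q$
$f{\left(g,F \right)} = 4 + g$ ($f{\left(g,F \right)} = 4 + \left(0 + g\right) = 4 + g$)
$-2577 - \left(f{\left(a{\left(6 \right)},-4 - 2 \right)} 29 + K{\left(-2,1 \right)}\right) = -2577 - \left(\left(4 + \left(-20 + 6\right)\right) 29 + \left(-2 + 2 \cdot 1\right)\right) = -2577 - \left(\left(4 - 14\right) 29 + \left(-2 + 2\right)\right) = -2577 - \left(\left(-10\right) 29 + 0\right) = -2577 - \left(-290 + 0\right) = -2577 - -290 = -2577 + 290 = -2287$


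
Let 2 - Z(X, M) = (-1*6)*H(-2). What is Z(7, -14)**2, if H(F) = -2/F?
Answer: 64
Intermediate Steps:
Z(X, M) = 8 (Z(X, M) = 2 - (-1*6)*(-2/(-2)) = 2 - (-6)*(-2*(-1/2)) = 2 - (-6) = 2 - 1*(-6) = 2 + 6 = 8)
Z(7, -14)**2 = 8**2 = 64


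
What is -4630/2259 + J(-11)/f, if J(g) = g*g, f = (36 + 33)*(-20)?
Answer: -2220913/1039140 ≈ -2.1373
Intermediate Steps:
f = -1380 (f = 69*(-20) = -1380)
J(g) = g²
-4630/2259 + J(-11)/f = -4630/2259 + (-11)²/(-1380) = -4630*1/2259 + 121*(-1/1380) = -4630/2259 - 121/1380 = -2220913/1039140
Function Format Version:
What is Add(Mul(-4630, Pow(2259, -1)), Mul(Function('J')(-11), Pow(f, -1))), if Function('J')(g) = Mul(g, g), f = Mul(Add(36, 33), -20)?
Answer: Rational(-2220913, 1039140) ≈ -2.1373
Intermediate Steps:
f = -1380 (f = Mul(69, -20) = -1380)
Function('J')(g) = Pow(g, 2)
Add(Mul(-4630, Pow(2259, -1)), Mul(Function('J')(-11), Pow(f, -1))) = Add(Mul(-4630, Pow(2259, -1)), Mul(Pow(-11, 2), Pow(-1380, -1))) = Add(Mul(-4630, Rational(1, 2259)), Mul(121, Rational(-1, 1380))) = Add(Rational(-4630, 2259), Rational(-121, 1380)) = Rational(-2220913, 1039140)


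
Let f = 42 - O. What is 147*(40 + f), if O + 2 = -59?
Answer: 21021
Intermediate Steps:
O = -61 (O = -2 - 59 = -61)
f = 103 (f = 42 - 1*(-61) = 42 + 61 = 103)
147*(40 + f) = 147*(40 + 103) = 147*143 = 21021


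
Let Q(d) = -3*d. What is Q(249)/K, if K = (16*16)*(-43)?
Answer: 747/11008 ≈ 0.067860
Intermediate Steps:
K = -11008 (K = 256*(-43) = -11008)
Q(249)/K = -3*249/(-11008) = -747*(-1/11008) = 747/11008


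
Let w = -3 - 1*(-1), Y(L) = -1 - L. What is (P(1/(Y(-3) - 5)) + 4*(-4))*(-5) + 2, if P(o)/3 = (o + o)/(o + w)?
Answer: 544/7 ≈ 77.714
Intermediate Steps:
w = -2 (w = -3 + 1 = -2)
P(o) = 6*o/(-2 + o) (P(o) = 3*((o + o)/(o - 2)) = 3*((2*o)/(-2 + o)) = 3*(2*o/(-2 + o)) = 6*o/(-2 + o))
(P(1/(Y(-3) - 5)) + 4*(-4))*(-5) + 2 = (6/(((-1 - 1*(-3)) - 5)*(-2 + 1/((-1 - 1*(-3)) - 5))) + 4*(-4))*(-5) + 2 = (6/(((-1 + 3) - 5)*(-2 + 1/((-1 + 3) - 5))) - 16)*(-5) + 2 = (6/((2 - 5)*(-2 + 1/(2 - 5))) - 16)*(-5) + 2 = (6/(-3*(-2 + 1/(-3))) - 16)*(-5) + 2 = (6*(-⅓)/(-2 - ⅓) - 16)*(-5) + 2 = (6*(-⅓)/(-7/3) - 16)*(-5) + 2 = (6*(-⅓)*(-3/7) - 16)*(-5) + 2 = (6/7 - 16)*(-5) + 2 = -106/7*(-5) + 2 = 530/7 + 2 = 544/7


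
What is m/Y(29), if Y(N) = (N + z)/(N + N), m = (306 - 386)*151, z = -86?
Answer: 700640/57 ≈ 12292.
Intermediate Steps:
m = -12080 (m = -80*151 = -12080)
Y(N) = (-86 + N)/(2*N) (Y(N) = (N - 86)/(N + N) = (-86 + N)/((2*N)) = (-86 + N)*(1/(2*N)) = (-86 + N)/(2*N))
m/Y(29) = -12080*58/(-86 + 29) = -12080/((½)*(1/29)*(-57)) = -12080/(-57/58) = -12080*(-58/57) = 700640/57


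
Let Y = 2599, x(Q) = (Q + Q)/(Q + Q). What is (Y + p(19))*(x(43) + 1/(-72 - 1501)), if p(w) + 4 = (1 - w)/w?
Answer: 77479164/29887 ≈ 2592.4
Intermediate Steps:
p(w) = -4 + (1 - w)/w
x(Q) = 1 (x(Q) = (2*Q)/((2*Q)) = (2*Q)*(1/(2*Q)) = 1)
(Y + p(19))*(x(43) + 1/(-72 - 1501)) = (2599 + (-5 + 1/19))*(1 + 1/(-72 - 1501)) = (2599 + (-5 + 1/19))*(1 + 1/(-1573)) = (2599 - 94/19)*(1 - 1/1573) = (49287/19)*(1572/1573) = 77479164/29887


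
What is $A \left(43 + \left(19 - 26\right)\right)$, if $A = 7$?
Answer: $252$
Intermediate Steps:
$A \left(43 + \left(19 - 26\right)\right) = 7 \left(43 + \left(19 - 26\right)\right) = 7 \left(43 - 7\right) = 7 \cdot 36 = 252$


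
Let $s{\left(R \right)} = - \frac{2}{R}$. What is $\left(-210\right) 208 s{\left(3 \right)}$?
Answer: $29120$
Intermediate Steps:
$\left(-210\right) 208 s{\left(3 \right)} = \left(-210\right) 208 \left(- \frac{2}{3}\right) = - 43680 \left(\left(-2\right) \frac{1}{3}\right) = \left(-43680\right) \left(- \frac{2}{3}\right) = 29120$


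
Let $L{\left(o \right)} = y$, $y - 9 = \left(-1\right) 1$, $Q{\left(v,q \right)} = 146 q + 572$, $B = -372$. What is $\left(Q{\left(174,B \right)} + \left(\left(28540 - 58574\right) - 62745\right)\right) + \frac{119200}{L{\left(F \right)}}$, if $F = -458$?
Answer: $-131619$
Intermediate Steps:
$Q{\left(v,q \right)} = 572 + 146 q$
$y = 8$ ($y = 9 - 1 = 8$)
$L{\left(o \right)} = 8$
$\left(Q{\left(174,B \right)} + \left(\left(28540 - 58574\right) - 62745\right)\right) + \frac{119200}{L{\left(F \right)}} = \left(\left(572 + 146 \left(-372\right)\right) + \left(\left(28540 - 58574\right) - 62745\right)\right) + \frac{119200}{8} = \left(\left(572 - 54312\right) - 92779\right) + 119200 \cdot \frac{1}{8} = \left(-53740 - 92779\right) + 14900 = -146519 + 14900 = -131619$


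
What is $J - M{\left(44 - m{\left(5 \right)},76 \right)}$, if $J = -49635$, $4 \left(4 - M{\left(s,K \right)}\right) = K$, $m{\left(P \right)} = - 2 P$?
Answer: $-49620$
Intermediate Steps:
$M{\left(s,K \right)} = 4 - \frac{K}{4}$
$J - M{\left(44 - m{\left(5 \right)},76 \right)} = -49635 - \left(4 - 19\right) = -49635 - -15 = -49635 + 15 = -49620$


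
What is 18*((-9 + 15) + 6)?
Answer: 216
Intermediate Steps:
18*((-9 + 15) + 6) = 18*(6 + 6) = 18*12 = 216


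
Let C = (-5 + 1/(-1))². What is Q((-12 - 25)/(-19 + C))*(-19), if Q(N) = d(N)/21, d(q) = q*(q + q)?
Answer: -52022/6069 ≈ -8.5718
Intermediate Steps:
C = 36 (C = (-5 - 1)² = (-6)² = 36)
d(q) = 2*q² (d(q) = q*(2*q) = 2*q²)
Q(N) = 2*N²/21 (Q(N) = (2*N²)/21 = (2*N²)*(1/21) = 2*N²/21)
Q((-12 - 25)/(-19 + C))*(-19) = (2*((-12 - 25)/(-19 + 36))²/21)*(-19) = (2*(-37/17)²/21)*(-19) = ((2/21)*(1369/289))*(-19) = (2738/6069)*(-19) = -52022/6069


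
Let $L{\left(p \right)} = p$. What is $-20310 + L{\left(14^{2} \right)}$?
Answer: $-20114$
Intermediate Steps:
$-20310 + L{\left(14^{2} \right)} = -20310 + 14^{2} = -20310 + 196 = -20114$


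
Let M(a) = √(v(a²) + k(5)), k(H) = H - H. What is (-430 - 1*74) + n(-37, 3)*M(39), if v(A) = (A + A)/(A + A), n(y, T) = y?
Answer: -541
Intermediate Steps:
k(H) = 0
v(A) = 1 (v(A) = (2*A)/((2*A)) = (2*A)*(1/(2*A)) = 1)
M(a) = 1 (M(a) = √(1 + 0) = √1 = 1)
(-430 - 1*74) + n(-37, 3)*M(39) = (-430 - 1*74) - 37*1 = (-430 - 74) - 37 = -504 - 37 = -541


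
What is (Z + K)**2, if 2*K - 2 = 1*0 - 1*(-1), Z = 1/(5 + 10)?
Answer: 2209/900 ≈ 2.4544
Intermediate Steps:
Z = 1/15 ≈ 0.066667
K = 3/2 (K = 1 + (1*0 - 1*(-1))/2 = 1 + (0 + 1)/2 = 1 + (1/2)*1 = 1 + 1/2 = 3/2 ≈ 1.5000)
(Z + K)**2 = (1/15 + 3/2)**2 = (47/30)**2 = 2209/900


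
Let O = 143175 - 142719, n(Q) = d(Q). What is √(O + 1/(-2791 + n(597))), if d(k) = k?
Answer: √2195015822/2194 ≈ 21.354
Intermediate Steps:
n(Q) = Q
O = 456
√(O + 1/(-2791 + n(597))) = √(456 + 1/(-2791 + 597)) = √(456 + 1/(-2194)) = √(456 - 1/2194) = √(1000463/2194) = √2195015822/2194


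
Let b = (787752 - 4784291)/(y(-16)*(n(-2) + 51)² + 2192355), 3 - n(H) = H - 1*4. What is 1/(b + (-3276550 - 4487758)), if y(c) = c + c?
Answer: -2077155/16127675180279 ≈ -1.2879e-7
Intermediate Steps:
n(H) = 7 - H (n(H) = 3 - (H - 1*4) = 3 - (H - 4) = 3 - (-4 + H) = 3 + (4 - H) = 7 - H)
y(c) = 2*c
b = -3996539/2077155 (b = (787752 - 4784291)/((2*(-16))*((7 - 1*(-2)) + 51)² + 2192355) = -3996539/(-32*((7 + 2) + 51)² + 2192355) = -3996539/(-32*(9 + 51)² + 2192355) = -3996539/(-32*60² + 2192355) = -3996539/(-32*3600 + 2192355) = -3996539/(-115200 + 2192355) = -3996539/2077155 ≈ -1.9240)
1/(b + (-3276550 - 4487758)) = 1/(-3996539/2077155 + (-3276550 - 4487758)) = 1/(-3996539/2077155 - 7764308) = 1/(-16127675180279/2077155) = -2077155/16127675180279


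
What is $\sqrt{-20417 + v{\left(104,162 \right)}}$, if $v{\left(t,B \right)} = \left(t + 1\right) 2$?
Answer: $11 i \sqrt{167} \approx 142.15 i$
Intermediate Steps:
$v{\left(t,B \right)} = 2 + 2 t$ ($v{\left(t,B \right)} = \left(1 + t\right) 2 = 2 + 2 t$)
$\sqrt{-20417 + v{\left(104,162 \right)}} = \sqrt{-20417 + \left(2 + 2 \cdot 104\right)} = \sqrt{-20417 + \left(2 + 208\right)} = \sqrt{-20417 + 210} = \sqrt{-20207} = 11 i \sqrt{167}$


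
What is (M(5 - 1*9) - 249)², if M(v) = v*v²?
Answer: 97969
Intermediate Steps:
M(v) = v³
(M(5 - 1*9) - 249)² = ((5 - 1*9)³ - 249)² = ((5 - 9)³ - 249)² = ((-4)³ - 249)² = (-64 - 249)² = (-313)² = 97969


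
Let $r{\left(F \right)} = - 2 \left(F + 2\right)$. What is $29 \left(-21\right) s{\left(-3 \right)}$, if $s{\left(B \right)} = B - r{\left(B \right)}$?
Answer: $3045$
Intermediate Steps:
$r{\left(F \right)} = -4 - 2 F$ ($r{\left(F \right)} = - 2 \left(2 + F\right) = -4 - 2 F$)
$s{\left(B \right)} = 4 + 3 B$ ($s{\left(B \right)} = B - \left(-4 - 2 B\right) = B + \left(4 + 2 B\right) = 4 + 3 B$)
$29 \left(-21\right) s{\left(-3 \right)} = 29 \left(-21\right) \left(4 + 3 \left(-3\right)\right) = - 609 \left(4 - 9\right) = \left(-609\right) \left(-5\right) = 3045$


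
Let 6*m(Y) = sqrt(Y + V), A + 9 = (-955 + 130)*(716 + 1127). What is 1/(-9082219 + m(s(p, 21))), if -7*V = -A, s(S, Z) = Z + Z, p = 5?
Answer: -18164438/164973403939987 - I*sqrt(24130)/164973403939987 ≈ -1.1011e-7 - 9.416e-13*I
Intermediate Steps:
A = -1520484 (A = -9 + (-955 + 130)*(716 + 1127) = -9 - 825*1843 = -9 - 1520475 = -1520484)
s(S, Z) = 2*Z
V = -217212 (V = -(-1)*(-1520484)/7 = -1/7*1520484 = -217212)
m(Y) = sqrt(-217212 + Y)/6 (m(Y) = sqrt(Y - 217212)/6 = sqrt(-217212 + Y)/6)
1/(-9082219 + m(s(p, 21))) = 1/(-9082219 + sqrt(-217212 + 2*21)/6) = 1/(-9082219 + sqrt(-217212 + 42)/6) = 1/(-9082219 + sqrt(-217170)/6) = 1/(-9082219 + (3*I*sqrt(24130))/6) = 1/(-9082219 + I*sqrt(24130)/2)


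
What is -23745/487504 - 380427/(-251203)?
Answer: 179494868973/122462467312 ≈ 1.4657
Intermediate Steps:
-23745/487504 - 380427/(-251203) = -23745*1/487504 - 380427*(-1/251203) = -23745/487504 + 380427/251203 = 179494868973/122462467312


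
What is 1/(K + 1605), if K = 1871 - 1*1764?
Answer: 1/1712 ≈ 0.00058411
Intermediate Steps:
K = 107 (K = 1871 - 1764 = 107)
1/(K + 1605) = 1/(107 + 1605) = 1/1712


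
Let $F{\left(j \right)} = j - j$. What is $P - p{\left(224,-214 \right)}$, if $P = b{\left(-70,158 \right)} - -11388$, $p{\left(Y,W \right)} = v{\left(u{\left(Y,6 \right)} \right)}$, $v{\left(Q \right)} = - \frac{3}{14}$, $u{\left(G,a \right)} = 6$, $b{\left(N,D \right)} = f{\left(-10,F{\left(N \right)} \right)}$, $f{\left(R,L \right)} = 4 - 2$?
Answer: $\frac{159463}{14} \approx 11390.0$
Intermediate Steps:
$F{\left(j \right)} = 0$
$f{\left(R,L \right)} = 2$ ($f{\left(R,L \right)} = 4 - 2 = 2$)
$b{\left(N,D \right)} = 2$
$v{\left(Q \right)} = - \frac{3}{14}$ ($v{\left(Q \right)} = \left(-3\right) \frac{1}{14} = - \frac{3}{14}$)
$p{\left(Y,W \right)} = - \frac{3}{14}$
$P = 11390$ ($P = 2 - -11388 = 2 + 11388 = 11390$)
$P - p{\left(224,-214 \right)} = 11390 - - \frac{3}{14} = 11390 + \frac{3}{14} = \frac{159463}{14}$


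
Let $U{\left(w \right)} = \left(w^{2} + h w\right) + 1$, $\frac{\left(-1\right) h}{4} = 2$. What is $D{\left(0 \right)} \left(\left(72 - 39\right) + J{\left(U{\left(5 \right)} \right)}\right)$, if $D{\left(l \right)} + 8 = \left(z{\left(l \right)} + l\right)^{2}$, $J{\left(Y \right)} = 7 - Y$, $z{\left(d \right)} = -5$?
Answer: $918$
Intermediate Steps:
$h = -8$ ($h = \left(-4\right) 2 = -8$)
$U{\left(w \right)} = 1 + w^{2} - 8 w$ ($U{\left(w \right)} = \left(w^{2} - 8 w\right) + 1 = 1 + w^{2} - 8 w$)
$D{\left(l \right)} = -8 + \left(-5 + l\right)^{2}$
$D{\left(0 \right)} \left(\left(72 - 39\right) + J{\left(U{\left(5 \right)} \right)}\right) = \left(-8 + \left(-5 + 0\right)^{2}\right) \left(\left(72 - 39\right) + \left(7 - \left(1 + 5^{2} - 40\right)\right)\right) = \left(-8 + \left(-5\right)^{2}\right) \left(33 + \left(7 - \left(1 + 25 - 40\right)\right)\right) = \left(-8 + 25\right) \left(33 + \left(7 - -14\right)\right) = 17 \left(33 + \left(7 + 14\right)\right) = 17 \left(33 + 21\right) = 17 \cdot 54 = 918$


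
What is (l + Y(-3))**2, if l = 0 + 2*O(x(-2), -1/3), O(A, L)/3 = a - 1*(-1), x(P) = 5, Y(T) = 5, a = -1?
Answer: 25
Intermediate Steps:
O(A, L) = 0 (O(A, L) = 3*(-1 - 1*(-1)) = 3*(-1 + 1) = 3*0 = 0)
l = 0 (l = 0 + 2*0 = 0 + 0 = 0)
(l + Y(-3))**2 = (0 + 5)**2 = 5**2 = 25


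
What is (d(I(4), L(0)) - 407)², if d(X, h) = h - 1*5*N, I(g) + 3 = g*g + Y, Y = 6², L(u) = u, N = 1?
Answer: 169744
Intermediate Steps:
Y = 36
I(g) = 33 + g² (I(g) = -3 + (g*g + 36) = -3 + (g² + 36) = -3 + (36 + g²) = 33 + g²)
d(X, h) = -5 + h (d(X, h) = h - 1*5 = h - 5 = -5 + h)
(d(I(4), L(0)) - 407)² = ((-5 + 0) - 407)² = (-5 - 407)² = (-412)² = 169744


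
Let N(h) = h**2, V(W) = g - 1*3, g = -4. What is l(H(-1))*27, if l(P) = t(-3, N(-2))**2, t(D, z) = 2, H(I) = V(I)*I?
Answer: 108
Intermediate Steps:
V(W) = -7 (V(W) = -4 - 1*3 = -4 - 3 = -7)
H(I) = -7*I
l(P) = 4 (l(P) = 2**2 = 4)
l(H(-1))*27 = 4*27 = 108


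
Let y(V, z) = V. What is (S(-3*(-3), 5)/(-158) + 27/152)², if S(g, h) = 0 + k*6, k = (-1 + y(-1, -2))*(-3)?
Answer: 363609/144192064 ≈ 0.0025217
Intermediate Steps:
k = 6 (k = (-1 - 1)*(-3) = -2*(-3) = 6)
S(g, h) = 36 (S(g, h) = 0 + 6*6 = 0 + 36 = 36)
(S(-3*(-3), 5)/(-158) + 27/152)² = (36/(-158) + 27/152)² = (36*(-1/158) + 27*(1/152))² = (-18/79 + 27/152)² = (-603/12008)² = 363609/144192064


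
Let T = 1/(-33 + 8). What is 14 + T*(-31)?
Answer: 381/25 ≈ 15.240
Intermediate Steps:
T = -1/25 (T = 1/(-25) = -1/25 ≈ -0.040000)
14 + T*(-31) = 14 - 1/25*(-31) = 14 + 31/25 = 381/25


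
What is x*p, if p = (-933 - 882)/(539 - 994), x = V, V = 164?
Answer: 59532/91 ≈ 654.20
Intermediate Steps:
x = 164
p = 363/91 (p = -1815/(-455) = -1815*(-1/455) = 363/91 ≈ 3.9890)
x*p = 164*(363/91) = 59532/91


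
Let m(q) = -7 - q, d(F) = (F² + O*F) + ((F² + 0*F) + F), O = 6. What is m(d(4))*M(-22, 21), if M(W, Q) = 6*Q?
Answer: -8442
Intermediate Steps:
d(F) = 2*F² + 7*F (d(F) = (F² + 6*F) + ((F² + 0*F) + F) = (F² + 6*F) + ((F² + 0) + F) = (F² + 6*F) + (F² + F) = (F² + 6*F) + (F + F²) = 2*F² + 7*F)
m(d(4))*M(-22, 21) = (-7 - 4*(7 + 2*4))*(6*21) = (-7 - 4*(7 + 8))*126 = (-7 - 4*15)*126 = (-7 - 1*60)*126 = (-7 - 60)*126 = -67*126 = -8442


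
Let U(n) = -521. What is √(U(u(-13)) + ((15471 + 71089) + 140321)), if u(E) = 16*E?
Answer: 2*√56590 ≈ 475.77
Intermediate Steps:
√(U(u(-13)) + ((15471 + 71089) + 140321)) = √(-521 + ((15471 + 71089) + 140321)) = √(-521 + (86560 + 140321)) = √(-521 + 226881) = √226360 = 2*√56590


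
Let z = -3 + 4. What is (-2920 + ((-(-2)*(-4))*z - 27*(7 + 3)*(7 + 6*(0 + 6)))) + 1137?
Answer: -13401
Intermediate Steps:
z = 1
(-2920 + ((-(-2)*(-4))*z - 27*(7 + 3)*(7 + 6*(0 + 6)))) + 1137 = (-2920 + (-(-2)*(-4)*1 - 27*(7 + 3)*(7 + 6*(0 + 6)))) + 1137 = (-2920 + (-2*4*1 - 270*(7 + 6*6))) + 1137 = (-2920 + (-8*1 - 270*(7 + 36))) + 1137 = (-2920 + (-8 - 270*43)) + 1137 = (-2920 + (-8 - 27*430)) + 1137 = (-2920 + (-8 - 11610)) + 1137 = (-2920 - 11618) + 1137 = -14538 + 1137 = -13401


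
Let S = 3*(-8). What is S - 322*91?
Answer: -29326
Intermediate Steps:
S = -24
S - 322*91 = -24 - 322*91 = -24 - 29302 = -29326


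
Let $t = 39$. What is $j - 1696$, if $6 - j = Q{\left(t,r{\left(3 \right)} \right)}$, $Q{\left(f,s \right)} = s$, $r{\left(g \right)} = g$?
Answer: $-1693$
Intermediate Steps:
$j = 3$ ($j = 6 - 3 = 3$)
$j - 1696 = 3 - 1696 = -1693$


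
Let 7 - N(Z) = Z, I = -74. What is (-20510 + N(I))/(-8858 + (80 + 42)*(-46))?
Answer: 20429/14470 ≈ 1.4118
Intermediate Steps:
N(Z) = 7 - Z
(-20510 + N(I))/(-8858 + (80 + 42)*(-46)) = (-20510 + (7 - 1*(-74)))/(-8858 + (80 + 42)*(-46)) = (-20510 + (7 + 74))/(-8858 + 122*(-46)) = (-20510 + 81)/(-8858 - 5612) = -20429/(-14470) = -20429*(-1/14470) = 20429/14470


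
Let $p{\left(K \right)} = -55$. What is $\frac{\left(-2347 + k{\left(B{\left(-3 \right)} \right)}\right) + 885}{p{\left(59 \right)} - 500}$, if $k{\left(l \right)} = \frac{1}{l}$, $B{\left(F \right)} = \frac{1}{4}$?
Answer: $\frac{486}{185} \approx 2.627$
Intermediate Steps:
$B{\left(F \right)} = \frac{1}{4}$
$\frac{\left(-2347 + k{\left(B{\left(-3 \right)} \right)}\right) + 885}{p{\left(59 \right)} - 500} = \frac{\left(-2347 + \frac{1}{\frac{1}{4}}\right) + 885}{-55 - 500} = \frac{\left(-2347 + 4\right) + 885}{-555} = \left(-2343 + 885\right) \left(- \frac{1}{555}\right) = \left(-1458\right) \left(- \frac{1}{555}\right) = \frac{486}{185}$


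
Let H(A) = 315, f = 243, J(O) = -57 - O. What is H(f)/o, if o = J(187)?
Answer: -315/244 ≈ -1.2910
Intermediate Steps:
o = -244 (o = -57 - 1*187 = -57 - 187 = -244)
H(f)/o = 315/(-244) = 315*(-1/244) = -315/244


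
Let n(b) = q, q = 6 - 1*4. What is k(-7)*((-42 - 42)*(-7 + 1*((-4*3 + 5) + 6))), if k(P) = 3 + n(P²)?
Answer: 3360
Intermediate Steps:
q = 2 (q = 6 - 4 = 2)
n(b) = 2
k(P) = 5 (k(P) = 3 + 2 = 5)
k(-7)*((-42 - 42)*(-7 + 1*((-4*3 + 5) + 6))) = 5*((-42 - 42)*(-7 + 1*((-4*3 + 5) + 6))) = 5*(-84*(-7 + 1*((-12 + 5) + 6))) = 5*(-84*(-7 + 1*(-7 + 6))) = 5*(-84*(-7 + 1*(-1))) = 5*(-84*(-7 - 1)) = 5*(-84*(-8)) = 5*672 = 3360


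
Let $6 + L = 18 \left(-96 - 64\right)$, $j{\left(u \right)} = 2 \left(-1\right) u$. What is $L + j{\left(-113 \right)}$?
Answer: $-2660$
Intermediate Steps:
$j{\left(u \right)} = - 2 u$
$L = -2886$ ($L = -6 + 18 \left(-96 - 64\right) = -6 + 18 \left(-160\right) = -6 - 2880 = -2886$)
$L + j{\left(-113 \right)} = -2886 - -226 = -2886 + 226 = -2660$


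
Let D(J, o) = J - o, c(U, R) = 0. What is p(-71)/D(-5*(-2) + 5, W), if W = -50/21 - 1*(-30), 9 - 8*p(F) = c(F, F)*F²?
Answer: -189/2120 ≈ -0.089151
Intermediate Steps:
p(F) = 9/8 (p(F) = 9/8 - 0*F² = 9/8 - ⅛*0 = 9/8 + 0 = 9/8)
W = 580/21 (W = -50*1/21 + 30 = -50/21 + 30 = 580/21 ≈ 27.619)
p(-71)/D(-5*(-2) + 5, W) = 9/(8*((-5*(-2) + 5) - 1*580/21)) = 9/(8*((10 + 5) - 580/21)) = 9/(8*(15 - 580/21)) = 9/(8*(-265/21)) = (9/8)*(-21/265) = -189/2120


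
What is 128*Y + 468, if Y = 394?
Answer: 50900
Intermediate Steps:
128*Y + 468 = 128*394 + 468 = 50432 + 468 = 50900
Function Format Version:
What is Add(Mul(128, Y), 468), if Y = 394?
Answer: 50900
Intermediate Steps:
Add(Mul(128, Y), 468) = Add(Mul(128, 394), 468) = Add(50432, 468) = 50900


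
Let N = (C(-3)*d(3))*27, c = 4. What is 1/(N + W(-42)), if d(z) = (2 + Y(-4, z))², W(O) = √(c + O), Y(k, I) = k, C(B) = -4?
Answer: -216/93331 - I*√38/186662 ≈ -0.0023143 - 3.3024e-5*I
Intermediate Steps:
W(O) = √(4 + O)
d(z) = 4 (d(z) = (2 - 4)² = (-2)² = 4)
N = -432 (N = -4*4*27 = -16*27 = -432)
1/(N + W(-42)) = 1/(-432 + √(4 - 42)) = 1/(-432 + √(-38)) = 1/(-432 + I*√38)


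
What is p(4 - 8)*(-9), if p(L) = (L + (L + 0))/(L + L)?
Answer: -9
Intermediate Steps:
p(L) = 1 (p(L) = (L + L)/((2*L)) = (2*L)*(1/(2*L)) = 1)
p(4 - 8)*(-9) = 1*(-9) = -9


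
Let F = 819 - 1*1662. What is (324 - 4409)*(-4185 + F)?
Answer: 20539380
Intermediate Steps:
F = -843 (F = 819 - 1662 = -843)
(324 - 4409)*(-4185 + F) = (324 - 4409)*(-4185 - 843) = -4085*(-5028) = 20539380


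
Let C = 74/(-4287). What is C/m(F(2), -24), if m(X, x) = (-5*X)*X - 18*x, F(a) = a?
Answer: -37/883122 ≈ -4.1897e-5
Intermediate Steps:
C = -74/4287 (C = 74*(-1/4287) = -74/4287 ≈ -0.017261)
m(X, x) = -18*x - 5*X**2 (m(X, x) = -5*X**2 - 18*x = -18*x - 5*X**2)
C/m(F(2), -24) = -74/(4287*(-18*(-24) - 5*2**2)) = -74/(4287*(432 - 5*4)) = -74/(4287*(432 - 20)) = -74/4287/412 = -74/4287*1/412 = -37/883122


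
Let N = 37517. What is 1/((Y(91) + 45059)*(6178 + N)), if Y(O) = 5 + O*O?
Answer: 1/2330909775 ≈ 4.2902e-10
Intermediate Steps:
Y(O) = 5 + O²
1/((Y(91) + 45059)*(6178 + N)) = 1/(((5 + 91²) + 45059)*(6178 + 37517)) = 1/(((5 + 8281) + 45059)*43695) = 1/((8286 + 45059)*43695) = 1/(53345*43695) = 1/2330909775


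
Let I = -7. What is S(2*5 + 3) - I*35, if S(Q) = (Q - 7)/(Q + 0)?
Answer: 3191/13 ≈ 245.46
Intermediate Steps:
S(Q) = (-7 + Q)/Q
S(2*5 + 3) - I*35 = (-7 + (2*5 + 3))/(2*5 + 3) - 1*(-7)*35 = (-7 + (10 + 3))/(10 + 3) + 7*35 = (-7 + 13)/13 + 245 = (1/13)*6 + 245 = 6/13 + 245 = 3191/13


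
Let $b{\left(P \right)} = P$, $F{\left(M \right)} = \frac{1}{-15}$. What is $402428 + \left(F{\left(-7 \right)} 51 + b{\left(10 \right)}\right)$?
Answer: $\frac{2012173}{5} \approx 4.0243 \cdot 10^{5}$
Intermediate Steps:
$F{\left(M \right)} = - \frac{1}{15}$
$402428 + \left(F{\left(-7 \right)} 51 + b{\left(10 \right)}\right) = 402428 + \left(\left(- \frac{1}{15}\right) 51 + 10\right) = 402428 + \left(- \frac{17}{5} + 10\right) = 402428 + \frac{33}{5} = \frac{2012173}{5}$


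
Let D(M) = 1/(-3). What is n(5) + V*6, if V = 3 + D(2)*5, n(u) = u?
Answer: 13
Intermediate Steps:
D(M) = -⅓
V = 4/3 (V = 3 - ⅓*5 = 3 - 5/3 = 4/3 ≈ 1.3333)
n(5) + V*6 = 5 + (4/3)*6 = 5 + 8 = 13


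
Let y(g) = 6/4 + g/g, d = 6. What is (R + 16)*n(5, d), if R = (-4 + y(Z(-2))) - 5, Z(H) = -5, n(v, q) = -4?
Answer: -38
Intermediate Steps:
y(g) = 5/2 (y(g) = 6*(¼) + 1 = 3/2 + 1 = 5/2)
R = -13/2 (R = (-4 + 5/2) - 5 = -3/2 - 5 = -13/2 ≈ -6.5000)
(R + 16)*n(5, d) = (-13/2 + 16)*(-4) = (19/2)*(-4) = -38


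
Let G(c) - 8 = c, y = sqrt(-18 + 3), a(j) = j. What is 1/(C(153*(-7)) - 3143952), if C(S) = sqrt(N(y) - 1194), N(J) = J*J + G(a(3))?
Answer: -1571976/4942217089751 - I*sqrt(1198)/9884434179502 ≈ -3.1807e-7 - 3.5017e-12*I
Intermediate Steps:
y = I*sqrt(15) (y = sqrt(-15) = I*sqrt(15) ≈ 3.873*I)
G(c) = 8 + c
N(J) = 11 + J**2 (N(J) = J*J + (8 + 3) = J**2 + 11 = 11 + J**2)
C(S) = I*sqrt(1198) (C(S) = sqrt((11 + (I*sqrt(15))**2) - 1194) = sqrt((11 - 15) - 1194) = sqrt(-4 - 1194) = sqrt(-1198) = I*sqrt(1198))
1/(C(153*(-7)) - 3143952) = 1/(I*sqrt(1198) - 3143952) = 1/(-3143952 + I*sqrt(1198))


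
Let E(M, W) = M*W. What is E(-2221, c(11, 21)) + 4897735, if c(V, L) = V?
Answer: 4873304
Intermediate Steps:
E(-2221, c(11, 21)) + 4897735 = -2221*11 + 4897735 = -24431 + 4897735 = 4873304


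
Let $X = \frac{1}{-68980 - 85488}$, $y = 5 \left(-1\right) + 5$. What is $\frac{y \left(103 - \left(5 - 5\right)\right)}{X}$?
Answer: $0$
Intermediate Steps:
$y = 0$ ($y = -5 + 5 = 0$)
$X = - \frac{1}{154468}$ ($X = \frac{1}{-154468} = - \frac{1}{154468} \approx -6.4738 \cdot 10^{-6}$)
$\frac{y \left(103 - \left(5 - 5\right)\right)}{X} = \frac{0 \left(103 - \left(5 - 5\right)\right)}{- \frac{1}{154468}} = 0 \left(103 - 0\right) \left(-154468\right) = 0 \left(103 + 0\right) \left(-154468\right) = 0 \cdot 103 \left(-154468\right) = 0 \left(-154468\right) = 0$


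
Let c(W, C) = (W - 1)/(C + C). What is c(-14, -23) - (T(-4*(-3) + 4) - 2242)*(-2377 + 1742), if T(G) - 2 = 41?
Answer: -64232775/46 ≈ -1.3964e+6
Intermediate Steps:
T(G) = 43 (T(G) = 2 + 41 = 43)
c(W, C) = (-1 + W)/(2*C) (c(W, C) = (-1 + W)/((2*C)) = (-1 + W)*(1/(2*C)) = (-1 + W)/(2*C))
c(-14, -23) - (T(-4*(-3) + 4) - 2242)*(-2377 + 1742) = (½)*(-1 - 14)/(-23) - (43 - 2242)*(-2377 + 1742) = (½)*(-1/23)*(-15) - (-2199)*(-635) = 15/46 - 1*1396365 = 15/46 - 1396365 = -64232775/46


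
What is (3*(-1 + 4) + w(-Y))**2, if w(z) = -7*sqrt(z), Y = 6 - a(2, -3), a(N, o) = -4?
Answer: (9 - 7*I*sqrt(10))**2 ≈ -409.0 - 398.45*I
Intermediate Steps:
Y = 10 (Y = 6 - 1*(-4) = 6 + 4 = 10)
(3*(-1 + 4) + w(-Y))**2 = (3*(-1 + 4) - 7*I*sqrt(10))**2 = (3*3 - 7*I*sqrt(10))**2 = (9 - 7*I*sqrt(10))**2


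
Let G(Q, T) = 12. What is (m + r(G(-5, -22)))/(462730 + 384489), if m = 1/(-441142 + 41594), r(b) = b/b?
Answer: 399547/338504657012 ≈ 1.1803e-6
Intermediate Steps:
r(b) = 1
m = -1/399548 (m = 1/(-399548) = -1/399548 ≈ -2.5028e-6)
(m + r(G(-5, -22)))/(462730 + 384489) = (-1/399548 + 1)/(462730 + 384489) = (399547/399548)/847219 = (399547/399548)*(1/847219) = 399547/338504657012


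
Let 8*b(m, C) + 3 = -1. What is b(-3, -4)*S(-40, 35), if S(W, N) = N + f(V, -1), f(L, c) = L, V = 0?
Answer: -35/2 ≈ -17.500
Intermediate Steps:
S(W, N) = N (S(W, N) = N + 0 = N)
b(m, C) = -½ (b(m, C) = -3/8 + (⅛)*(-1) = -3/8 - ⅛ = -½)
b(-3, -4)*S(-40, 35) = -½*35 = -35/2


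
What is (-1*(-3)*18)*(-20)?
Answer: -1080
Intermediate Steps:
(-1*(-3)*18)*(-20) = (3*18)*(-20) = 54*(-20) = -1080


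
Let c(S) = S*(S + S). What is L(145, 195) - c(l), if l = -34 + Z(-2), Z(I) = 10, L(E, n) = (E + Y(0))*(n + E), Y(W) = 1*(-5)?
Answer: 46448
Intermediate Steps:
Y(W) = -5
L(E, n) = (-5 + E)*(E + n) (L(E, n) = (E - 5)*(n + E) = (-5 + E)*(E + n))
l = -24 (l = -34 + 10 = -24)
c(S) = 2*S² (c(S) = S*(2*S) = 2*S²)
L(145, 195) - c(l) = (145² - 5*145 - 5*195 + 145*195) - 2*(-24)² = (21025 - 725 - 975 + 28275) - 2*576 = 47600 - 1*1152 = 47600 - 1152 = 46448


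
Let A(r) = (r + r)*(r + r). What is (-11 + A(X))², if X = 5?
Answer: 7921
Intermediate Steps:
A(r) = 4*r² (A(r) = (2*r)*(2*r) = 4*r²)
(-11 + A(X))² = (-11 + 4*5²)² = (-11 + 4*25)² = (-11 + 100)² = 89² = 7921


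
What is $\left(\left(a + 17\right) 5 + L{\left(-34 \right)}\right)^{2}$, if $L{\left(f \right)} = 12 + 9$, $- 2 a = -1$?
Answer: $\frac{47089}{4} \approx 11772.0$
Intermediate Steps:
$a = \frac{1}{2}$ ($a = \left(- \frac{1}{2}\right) \left(-1\right) = \frac{1}{2} \approx 0.5$)
$L{\left(f \right)} = 21$
$\left(\left(a + 17\right) 5 + L{\left(-34 \right)}\right)^{2} = \left(\left(\frac{1}{2} + 17\right) 5 + 21\right)^{2} = \left(\frac{35}{2} \cdot 5 + 21\right)^{2} = \left(\frac{175}{2} + 21\right)^{2} = \left(\frac{217}{2}\right)^{2} = \frac{47089}{4}$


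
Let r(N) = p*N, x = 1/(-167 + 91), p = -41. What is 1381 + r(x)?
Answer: 104997/76 ≈ 1381.5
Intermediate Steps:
x = -1/76 (x = 1/(-76) = -1/76 ≈ -0.013158)
r(N) = -41*N
1381 + r(x) = 1381 - 41*(-1/76) = 1381 + 41/76 = 104997/76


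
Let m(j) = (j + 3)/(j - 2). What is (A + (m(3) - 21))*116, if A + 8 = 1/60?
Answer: -39991/15 ≈ -2666.1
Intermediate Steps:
m(j) = (3 + j)/(-2 + j)
A = -479/60 (A = -8 + 1/60 = -479/60 ≈ -7.9833)
(A + (m(3) - 21))*116 = (-479/60 + ((3 + 3)/(-2 + 3) - 21))*116 = (-479/60 + (6/1 - 21))*116 = (-479/60 + (1*6 - 21))*116 = (-479/60 + (6 - 21))*116 = (-479/60 - 15)*116 = -1379/60*116 = -39991/15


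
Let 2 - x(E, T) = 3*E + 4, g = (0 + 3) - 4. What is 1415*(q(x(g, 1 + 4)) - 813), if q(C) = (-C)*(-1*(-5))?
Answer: -1157470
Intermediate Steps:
g = -1 (g = 3 - 4 = -1)
x(E, T) = -2 - 3*E (x(E, T) = 2 - (3*E + 4) = 2 - (4 + 3*E) = 2 + (-4 - 3*E) = -2 - 3*E)
q(C) = -5*C (q(C) = -C*5 = -5*C)
1415*(q(x(g, 1 + 4)) - 813) = 1415*(-5*(-2 - 3*(-1)) - 813) = 1415*(-5*(-2 + 3) - 813) = 1415*(-5*1 - 813) = 1415*(-5 - 813) = 1415*(-818) = -1157470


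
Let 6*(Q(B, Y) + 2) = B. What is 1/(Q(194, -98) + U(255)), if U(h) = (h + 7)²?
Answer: 3/206023 ≈ 1.4561e-5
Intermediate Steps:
Q(B, Y) = -2 + B/6
U(h) = (7 + h)²
1/(Q(194, -98) + U(255)) = 1/((-2 + (⅙)*194) + (7 + 255)²) = 1/((-2 + 97/3) + 262²) = 1/(91/3 + 68644) = 1/(206023/3) = 3/206023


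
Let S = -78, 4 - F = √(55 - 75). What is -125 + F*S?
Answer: -437 + 156*I*√5 ≈ -437.0 + 348.83*I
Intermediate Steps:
F = 4 - 2*I*√5 (F = 4 - √(55 - 75) = 4 - √(-20) = 4 - 2*I*√5 ≈ 4.0 - 4.4721*I)
-125 + F*S = -125 + (4 - 2*I*√5)*(-78) = -125 + (-312 + 156*I*√5) = -437 + 156*I*√5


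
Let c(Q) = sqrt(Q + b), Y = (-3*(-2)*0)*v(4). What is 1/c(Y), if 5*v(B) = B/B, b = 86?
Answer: sqrt(86)/86 ≈ 0.10783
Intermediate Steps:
v(B) = 1/5 (v(B) = (B/B)/5 = (1/5)*1 = 1/5)
Y = 0 (Y = (-3*(-2)*0)*(1/5) = (6*0)*(1/5) = 0*(1/5) = 0)
c(Q) = sqrt(86 + Q) (c(Q) = sqrt(Q + 86) = sqrt(86 + Q))
1/c(Y) = 1/(sqrt(86 + 0)) = 1/(sqrt(86)) = sqrt(86)/86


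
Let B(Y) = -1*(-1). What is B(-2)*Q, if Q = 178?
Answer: 178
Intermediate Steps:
B(Y) = 1
B(-2)*Q = 1*178 = 178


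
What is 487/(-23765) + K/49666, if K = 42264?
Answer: 490108309/590156245 ≈ 0.83047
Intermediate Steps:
487/(-23765) + K/49666 = 487/(-23765) + 42264/49666 = 487*(-1/23765) + 42264*(1/49666) = -487/23765 + 21132/24833 = 490108309/590156245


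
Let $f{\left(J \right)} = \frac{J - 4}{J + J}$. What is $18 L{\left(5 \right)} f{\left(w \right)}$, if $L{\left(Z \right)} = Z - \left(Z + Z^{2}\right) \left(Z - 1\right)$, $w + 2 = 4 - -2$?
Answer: $0$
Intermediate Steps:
$w = 4$ ($w = -2 + \left(4 - -2\right) = -2 + \left(4 + 2\right) = -2 + 6 = 4$)
$f{\left(J \right)} = \frac{-4 + J}{2 J}$
$L{\left(Z \right)} = Z - \left(-1 + Z\right) \left(Z + Z^{2}\right)$ ($L{\left(Z \right)} = Z - \left(Z + Z^{2}\right) \left(-1 + Z\right) = Z - \left(-1 + Z\right) \left(Z + Z^{2}\right)$)
$18 L{\left(5 \right)} f{\left(w \right)} = 18 \cdot 5 \left(2 - 5^{2}\right) \frac{-4 + 4}{2 \cdot 4} = 18 \cdot 5 \left(2 - 25\right) \frac{1}{2} \cdot \frac{1}{4} \cdot 0 = 18 \cdot 5 \left(2 - 25\right) 0 = 18 \cdot 5 \left(-23\right) 0 = 18 \left(-115\right) 0 = \left(-2070\right) 0 = 0$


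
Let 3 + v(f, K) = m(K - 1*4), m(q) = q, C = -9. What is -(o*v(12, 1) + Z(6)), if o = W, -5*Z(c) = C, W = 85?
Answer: 2541/5 ≈ 508.20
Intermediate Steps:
v(f, K) = -7 + K (v(f, K) = -3 + (K - 1*4) = -3 + (K - 4) = -3 + (-4 + K) = -7 + K)
Z(c) = 9/5 (Z(c) = -⅕*(-9) = 9/5)
o = 85
-(o*v(12, 1) + Z(6)) = -(85*(-7 + 1) + 9/5) = -(85*(-6) + 9/5) = -(-510 + 9/5) = -1*(-2541/5) = 2541/5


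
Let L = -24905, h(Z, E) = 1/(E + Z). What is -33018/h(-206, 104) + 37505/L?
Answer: 16775183615/4981 ≈ 3.3678e+6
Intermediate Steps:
-33018/h(-206, 104) + 37505/L = -33018/(1/(104 - 206)) + 37505/(-24905) = -33018/(1/(-102)) + 37505*(-1/24905) = -33018/(-1/102) - 7501/4981 = -33018*(-102) - 7501/4981 = 3367836 - 7501/4981 = 16775183615/4981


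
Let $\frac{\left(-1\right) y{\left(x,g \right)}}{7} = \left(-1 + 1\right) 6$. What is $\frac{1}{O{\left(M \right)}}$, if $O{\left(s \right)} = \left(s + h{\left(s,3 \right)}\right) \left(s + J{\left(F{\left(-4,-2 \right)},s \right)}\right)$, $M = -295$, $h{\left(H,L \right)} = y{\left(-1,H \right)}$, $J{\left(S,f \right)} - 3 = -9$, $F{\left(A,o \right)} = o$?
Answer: $\frac{1}{88795} \approx 1.1262 \cdot 10^{-5}$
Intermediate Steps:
$y{\left(x,g \right)} = 0$ ($y{\left(x,g \right)} = - 7 \left(-1 + 1\right) 6 = - 7 \cdot 0 \cdot 6 = \left(-7\right) 0 = 0$)
$J{\left(S,f \right)} = -6$ ($J{\left(S,f \right)} = 3 - 9 = -6$)
$h{\left(H,L \right)} = 0$
$O{\left(s \right)} = s \left(-6 + s\right)$ ($O{\left(s \right)} = \left(s + 0\right) \left(s - 6\right) = s \left(-6 + s\right)$)
$\frac{1}{O{\left(M \right)}} = \frac{1}{\left(-295\right) \left(-6 - 295\right)} = \frac{1}{\left(-295\right) \left(-301\right)} = \frac{1}{88795}$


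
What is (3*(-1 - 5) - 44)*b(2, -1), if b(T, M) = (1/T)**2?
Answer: -31/2 ≈ -15.500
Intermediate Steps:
b(T, M) = T**(-2)
(3*(-1 - 5) - 44)*b(2, -1) = (3*(-1 - 5) - 44)/2**2 = (3*(-6) - 44)*(1/4) = (-18 - 44)*(1/4) = -62*1/4 = -31/2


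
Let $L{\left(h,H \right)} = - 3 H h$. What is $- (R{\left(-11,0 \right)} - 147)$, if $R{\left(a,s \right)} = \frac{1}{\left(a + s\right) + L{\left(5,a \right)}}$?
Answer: $\frac{22637}{154} \approx 146.99$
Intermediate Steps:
$L{\left(h,H \right)} = - 3 H h$
$R{\left(a,s \right)} = \frac{1}{s - 14 a}$ ($R{\left(a,s \right)} = \frac{1}{\left(a + s\right) - 3 a 5} = \frac{1}{\left(a + s\right) - 15 a} = \frac{1}{s - 14 a}$)
$- (R{\left(-11,0 \right)} - 147) = - (\frac{1}{0 - -154} - 147) = - (\frac{1}{0 + 154} - 147) = - (\frac{1}{154} - 147) = \left(-1\right) \left(- \frac{22637}{154}\right) = \frac{22637}{154}$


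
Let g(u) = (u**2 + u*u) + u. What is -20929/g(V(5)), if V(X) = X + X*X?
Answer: -20929/1830 ≈ -11.437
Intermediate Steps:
V(X) = X + X**2
g(u) = u + 2*u**2 (g(u) = (u**2 + u**2) + u = 2*u**2 + u = u + 2*u**2)
-20929/g(V(5)) = -20929*1/(5*(1 + 5)*(1 + 2*(5*(1 + 5)))) = -20929*1/(30*(1 + 2*(5*6))) = -20929*1/(30*(1 + 2*30)) = -20929*1/(30*(1 + 60)) = -20929/(30*61) = -20929/1830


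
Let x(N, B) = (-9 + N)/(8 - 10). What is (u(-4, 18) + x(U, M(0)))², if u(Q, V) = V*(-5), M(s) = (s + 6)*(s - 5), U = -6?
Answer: 27225/4 ≈ 6806.3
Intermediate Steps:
M(s) = (-5 + s)*(6 + s) (M(s) = (6 + s)*(-5 + s) = (-5 + s)*(6 + s))
u(Q, V) = -5*V
x(N, B) = 9/2 - N/2 (x(N, B) = (-9 + N)/(-2) = (-9 + N)*(-½) = 9/2 - N/2)
(u(-4, 18) + x(U, M(0)))² = (-5*18 + (9/2 - ½*(-6)))² = (-90 + (9/2 + 3))² = (-90 + 15/2)² = (-165/2)² = 27225/4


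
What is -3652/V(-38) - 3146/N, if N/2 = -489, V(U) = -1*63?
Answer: 628309/10269 ≈ 61.185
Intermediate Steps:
V(U) = -63
N = -978 (N = 2*(-489) = -978)
-3652/V(-38) - 3146/N = -3652/(-63) - 3146/(-978) = -3652*(-1/63) - 3146*(-1/978) = 3652/63 + 1573/489 = 628309/10269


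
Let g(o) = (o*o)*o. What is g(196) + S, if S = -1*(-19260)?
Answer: 7548796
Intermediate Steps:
g(o) = o**3 (g(o) = o**2*o = o**3)
S = 19260
g(196) + S = 196**3 + 19260 = 7529536 + 19260 = 7548796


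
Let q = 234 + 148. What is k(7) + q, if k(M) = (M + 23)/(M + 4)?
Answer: 4232/11 ≈ 384.73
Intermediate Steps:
q = 382
k(M) = (23 + M)/(4 + M)
k(7) + q = (23 + 7)/(4 + 7) + 382 = 30/11 + 382 = 4232/11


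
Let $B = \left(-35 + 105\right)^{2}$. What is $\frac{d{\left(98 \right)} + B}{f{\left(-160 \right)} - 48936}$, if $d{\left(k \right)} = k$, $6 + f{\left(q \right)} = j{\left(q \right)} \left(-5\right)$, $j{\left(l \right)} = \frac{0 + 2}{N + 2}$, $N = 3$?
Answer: $- \frac{357}{3496} \approx -0.10212$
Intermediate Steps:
$j{\left(l \right)} = \frac{2}{5}$ ($j{\left(l \right)} = \frac{0 + 2}{3 + 2} = \frac{2}{5}$)
$f{\left(q \right)} = -8$ ($f{\left(q \right)} = -6 + \frac{2}{5} \left(-5\right) = -6 - 2 = -8$)
$B = 4900$ ($B = 70^{2} = 4900$)
$\frac{d{\left(98 \right)} + B}{f{\left(-160 \right)} - 48936} = \frac{98 + 4900}{-8 - 48936} = \frac{4998}{-48944} = 4998 \left(- \frac{1}{48944}\right) = - \frac{357}{3496}$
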